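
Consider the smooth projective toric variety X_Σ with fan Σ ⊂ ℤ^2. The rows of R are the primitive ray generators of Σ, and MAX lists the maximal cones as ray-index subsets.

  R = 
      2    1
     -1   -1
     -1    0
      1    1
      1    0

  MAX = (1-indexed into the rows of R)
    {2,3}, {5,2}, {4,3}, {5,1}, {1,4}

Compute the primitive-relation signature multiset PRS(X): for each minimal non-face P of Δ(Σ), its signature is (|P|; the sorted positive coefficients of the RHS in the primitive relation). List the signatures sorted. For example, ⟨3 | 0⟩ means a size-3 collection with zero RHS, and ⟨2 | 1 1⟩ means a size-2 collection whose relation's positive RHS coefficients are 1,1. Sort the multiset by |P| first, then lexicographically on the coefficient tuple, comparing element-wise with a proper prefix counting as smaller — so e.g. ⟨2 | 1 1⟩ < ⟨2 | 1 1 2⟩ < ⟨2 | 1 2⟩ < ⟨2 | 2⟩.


Σ has 5 primitive collections:

  P={2,4}:  v_{2} + v_{4} = 0  ⇒ sig = ⟨2 | 0⟩
  P={3,5}:  v_{3} + v_{5} = 0  ⇒ sig = ⟨2 | 0⟩
  P={1,2}:  v_{1} + v_{2} = v_{5}  ⇒ sig = ⟨2 | 1⟩
  P={1,3}:  v_{1} + v_{3} = v_{4}  ⇒ sig = ⟨2 | 1⟩
  P={4,5}:  v_{4} + v_{5} = v_{1}  ⇒ sig = ⟨2 | 1⟩

so the primitive-relation signature multiset is
[⟨2 | 0⟩, ⟨2 | 0⟩, ⟨2 | 1⟩, ⟨2 | 1⟩, ⟨2 | 1⟩]


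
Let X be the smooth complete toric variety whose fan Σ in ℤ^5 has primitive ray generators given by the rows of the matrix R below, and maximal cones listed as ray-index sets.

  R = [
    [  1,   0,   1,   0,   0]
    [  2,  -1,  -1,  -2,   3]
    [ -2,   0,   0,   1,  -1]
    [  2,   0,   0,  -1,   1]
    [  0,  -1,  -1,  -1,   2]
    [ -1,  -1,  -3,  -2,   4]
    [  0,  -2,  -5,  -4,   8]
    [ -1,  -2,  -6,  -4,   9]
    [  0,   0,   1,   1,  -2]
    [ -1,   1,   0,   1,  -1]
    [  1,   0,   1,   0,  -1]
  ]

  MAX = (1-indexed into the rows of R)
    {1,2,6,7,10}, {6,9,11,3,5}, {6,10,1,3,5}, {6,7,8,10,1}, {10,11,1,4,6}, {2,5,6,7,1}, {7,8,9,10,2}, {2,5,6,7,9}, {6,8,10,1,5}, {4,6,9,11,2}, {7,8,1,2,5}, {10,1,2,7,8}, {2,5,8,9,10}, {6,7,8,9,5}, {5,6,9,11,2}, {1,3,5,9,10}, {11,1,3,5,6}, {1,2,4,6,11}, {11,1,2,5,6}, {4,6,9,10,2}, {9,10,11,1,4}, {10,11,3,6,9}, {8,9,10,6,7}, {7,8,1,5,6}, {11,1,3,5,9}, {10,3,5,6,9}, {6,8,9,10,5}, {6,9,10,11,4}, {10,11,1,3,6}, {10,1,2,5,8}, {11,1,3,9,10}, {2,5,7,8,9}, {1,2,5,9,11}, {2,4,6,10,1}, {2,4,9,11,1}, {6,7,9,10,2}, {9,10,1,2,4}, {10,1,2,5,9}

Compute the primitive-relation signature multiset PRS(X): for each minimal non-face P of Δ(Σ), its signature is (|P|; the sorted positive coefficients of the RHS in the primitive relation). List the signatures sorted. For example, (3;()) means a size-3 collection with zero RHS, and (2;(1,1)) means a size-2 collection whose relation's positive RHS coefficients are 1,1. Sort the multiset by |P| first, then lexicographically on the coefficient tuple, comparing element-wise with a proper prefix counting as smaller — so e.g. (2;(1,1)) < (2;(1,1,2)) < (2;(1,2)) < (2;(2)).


Δ(Σ) — 11 vertices, 17 min non-faces:

  P = {3,4}:  v_{3} + v_{4} = 0 ; sig = (2;())
  P = {2,3}:  v_{2} + v_{3} = v_{5} ; sig = (2;(1))
  P = {4,5}:  v_{4} + v_{5} = v_{2} ; sig = (2;(1))
  P = {8,11}:  v_{8} + v_{11} = v_{7} ; sig = (2;(1))
  P = {7,11}:  v_{7} + v_{11} = v_{2} + v_{6} ; sig = (2;(1,1))
  P = {4,8}:  v_{4} + v_{8} = v_{2} + v_{7} + v_{10} ; sig = (2;(1,1,1))
  P = {3,7}:  v_{3} + v_{7} = 2·v_{5} + v_{6} + v_{10} ; sig = (2;(1,1,2))
  P = {4,7}:  v_{4} + v_{7} = 2·v_{2} + v_{6} + v_{10} ; sig = (2;(1,1,2))
  P = {3,8}:  v_{3} + v_{8} = 3·v_{5} + v_{6} + 2·v_{10} ; sig = (2;(1,2,3))
  P = {5,10,11}:  v_{5} + v_{10} + v_{11} = 0 ; sig = (3;())
  P = {1,6,9}:  v_{1} + v_{6} + v_{9} = v_{5} ; sig = (3;(1))
  P = {2,10,11}:  v_{2} + v_{10} + v_{11} = v_{4} ; sig = (3;(1))
  P = {5,7,10}:  v_{5} + v_{7} + v_{10} = v_{8} ; sig = (3;(1))
  P = {1,7,9}:  v_{1} + v_{7} + v_{9} = v_{2} + 2·v_{5} + v_{10} ; sig = (3;(1,1,2))
  P = {1,8,9}:  v_{1} + v_{8} + v_{9} = v_{2} + 3·v_{5} + 2·v_{10} ; sig = (3;(1,2,3))
  P = {2,6,8}:  v_{2} + v_{6} + v_{8} = 2·v_{7} ; sig = (3;(2))
  P = {2,5,6,10}:  v_{2} + v_{5} + v_{6} + v_{10} = v_{7} ; sig = (4;(1))

Sorted signature multiset PRS(X):
    (2;())
    (2;(1))
    (2;(1))
    (2;(1))
    (2;(1,1))
    (2;(1,1,1))
    (2;(1,1,2))
    (2;(1,1,2))
    (2;(1,2,3))
    (3;())
    (3;(1))
    (3;(1))
    (3;(1))
    (3;(1,1,2))
    (3;(1,2,3))
    (3;(2))
    (4;(1))


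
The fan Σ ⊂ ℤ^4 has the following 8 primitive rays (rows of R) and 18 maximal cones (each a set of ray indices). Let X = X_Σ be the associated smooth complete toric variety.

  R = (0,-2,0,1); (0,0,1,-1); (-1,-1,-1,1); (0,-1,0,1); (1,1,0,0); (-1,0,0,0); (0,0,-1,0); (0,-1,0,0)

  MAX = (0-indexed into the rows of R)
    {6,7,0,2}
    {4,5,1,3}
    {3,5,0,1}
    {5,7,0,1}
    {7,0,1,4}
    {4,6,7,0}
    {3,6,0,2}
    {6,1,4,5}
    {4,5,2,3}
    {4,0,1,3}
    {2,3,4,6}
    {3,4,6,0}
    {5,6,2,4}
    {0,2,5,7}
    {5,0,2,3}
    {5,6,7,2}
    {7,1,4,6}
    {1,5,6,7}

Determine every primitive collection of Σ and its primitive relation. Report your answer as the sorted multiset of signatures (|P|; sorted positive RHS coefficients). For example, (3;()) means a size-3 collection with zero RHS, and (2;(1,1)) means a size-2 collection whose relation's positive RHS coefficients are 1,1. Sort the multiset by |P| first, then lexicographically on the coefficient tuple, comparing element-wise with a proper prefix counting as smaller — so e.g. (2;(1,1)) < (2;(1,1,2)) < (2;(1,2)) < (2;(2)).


Primitive collections (10):

  P={3,7}:  v_{3} + v_{7} = v_{0} ; sig = (2;(1))
  P={1,2}:  v_{1} + v_{2} = v_{5} + v_{7} ; sig = (2;(1,1))
  P={4,5,7}:  v_{4} + v_{5} + v_{7} = 0 ; sig = (3;())
  P={0,4,5}:  v_{0} + v_{4} + v_{5} = v_{3} ; sig = (3;(1))
  P={1,3,6}:  v_{1} + v_{3} + v_{6} = v_{7} ; sig = (3;(1))
  P={3,5,6}:  v_{3} + v_{5} + v_{6} = v_{2} ; sig = (3;(1))
  P={0,5,6}:  v_{0} + v_{5} + v_{6} = v_{2} + v_{7} ; sig = (3;(1,1))
  P={2,4,7}:  v_{2} + v_{4} + v_{7} = v_{3} + v_{6} ; sig = (3;(1,1))
  P={0,2,4}:  v_{0} + v_{2} + v_{4} = 2·v_{3} + v_{6} ; sig = (3;(1,2))
  P={0,1,6}:  v_{0} + v_{1} + v_{6} = 2·v_{7} ; sig = (3;(2))

so the primitive-relation signature multiset is
{ (2;(1)),  (2;(1,1)),  (3;()),  (3;(1)) ×3,  (3;(1,1)) ×2,  (3;(1,2)),  (3;(2)) }


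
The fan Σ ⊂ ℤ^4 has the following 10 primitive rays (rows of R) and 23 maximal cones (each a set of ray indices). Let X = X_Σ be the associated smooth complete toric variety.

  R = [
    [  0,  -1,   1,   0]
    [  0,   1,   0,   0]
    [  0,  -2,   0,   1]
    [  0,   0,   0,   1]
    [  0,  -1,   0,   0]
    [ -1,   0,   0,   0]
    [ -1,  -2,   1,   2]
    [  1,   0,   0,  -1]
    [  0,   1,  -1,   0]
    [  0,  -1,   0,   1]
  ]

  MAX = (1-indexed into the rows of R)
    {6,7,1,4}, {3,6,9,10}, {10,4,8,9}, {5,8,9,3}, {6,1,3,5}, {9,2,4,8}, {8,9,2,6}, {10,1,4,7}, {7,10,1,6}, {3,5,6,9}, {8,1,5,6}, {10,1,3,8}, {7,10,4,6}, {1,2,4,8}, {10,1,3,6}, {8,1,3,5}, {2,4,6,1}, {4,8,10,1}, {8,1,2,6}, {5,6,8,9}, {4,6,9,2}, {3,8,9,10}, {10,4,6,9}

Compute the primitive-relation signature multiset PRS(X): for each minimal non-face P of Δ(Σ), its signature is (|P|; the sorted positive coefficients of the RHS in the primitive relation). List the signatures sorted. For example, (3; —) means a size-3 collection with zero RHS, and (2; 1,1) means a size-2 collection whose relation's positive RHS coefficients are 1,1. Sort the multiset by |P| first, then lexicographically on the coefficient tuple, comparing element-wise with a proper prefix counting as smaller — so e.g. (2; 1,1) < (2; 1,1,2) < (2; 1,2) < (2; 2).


|primitive collections| = 16. Relations:

  P = {1,9}:  v_{1} + v_{9} = 0  so sig = (2; —)
  P = {2,5}:  v_{2} + v_{5} = 0  so sig = (2; —)
  P = {2,3}:  v_{2} + v_{3} = v_{10}  so sig = (2; 1)
  P = {2,10}:  v_{2} + v_{10} = v_{4}  so sig = (2; 1)
  P = {4,5}:  v_{4} + v_{5} = v_{10}  so sig = (2; 1)
  P = {5,10}:  v_{5} + v_{10} = v_{3}  so sig = (2; 1)
  P = {7,8}:  v_{7} + v_{8} = v_{1} + v_{10}  so sig = (2; 1,1)
  P = {7,9}:  v_{7} + v_{9} = v_{4} + v_{6} + v_{10}  so sig = (2; 1,1,1)
  P = {2,7}:  v_{2} + v_{7} = v_{1} + 2·v_{4} + v_{6}  so sig = (2; 1,1,2)
  P = {5,7}:  v_{5} + v_{7} = v_{1} + v_{6} + 2·v_{10}  so sig = (2; 1,1,2)
  P = {3,7}:  v_{3} + v_{7} = v_{1} + v_{6} + 3·v_{10}  so sig = (2; 1,1,3)
  P = {3,4}:  v_{3} + v_{4} = 2·v_{10}  so sig = (2; 2)
  P = {4,6,8}:  v_{4} + v_{6} + v_{8} = 0  so sig = (3; —)
  P = {6,8,10}:  v_{6} + v_{8} + v_{10} = v_{5}  so sig = (3; 1)
  P = {3,6,8}:  v_{3} + v_{6} + v_{8} = 2·v_{5}  so sig = (3; 2)
  P = {1,4,6,10}:  v_{1} + v_{4} + v_{6} + v_{10} = v_{7}  so sig = (4; 1)

Sorted signature multiset PRS(X):
[(2; —), (2; —), (2; 1), (2; 1), (2; 1), (2; 1), (2; 1,1), (2; 1,1,1), (2; 1,1,2), (2; 1,1,2), (2; 1,1,3), (2; 2), (3; —), (3; 1), (3; 2), (4; 1)]


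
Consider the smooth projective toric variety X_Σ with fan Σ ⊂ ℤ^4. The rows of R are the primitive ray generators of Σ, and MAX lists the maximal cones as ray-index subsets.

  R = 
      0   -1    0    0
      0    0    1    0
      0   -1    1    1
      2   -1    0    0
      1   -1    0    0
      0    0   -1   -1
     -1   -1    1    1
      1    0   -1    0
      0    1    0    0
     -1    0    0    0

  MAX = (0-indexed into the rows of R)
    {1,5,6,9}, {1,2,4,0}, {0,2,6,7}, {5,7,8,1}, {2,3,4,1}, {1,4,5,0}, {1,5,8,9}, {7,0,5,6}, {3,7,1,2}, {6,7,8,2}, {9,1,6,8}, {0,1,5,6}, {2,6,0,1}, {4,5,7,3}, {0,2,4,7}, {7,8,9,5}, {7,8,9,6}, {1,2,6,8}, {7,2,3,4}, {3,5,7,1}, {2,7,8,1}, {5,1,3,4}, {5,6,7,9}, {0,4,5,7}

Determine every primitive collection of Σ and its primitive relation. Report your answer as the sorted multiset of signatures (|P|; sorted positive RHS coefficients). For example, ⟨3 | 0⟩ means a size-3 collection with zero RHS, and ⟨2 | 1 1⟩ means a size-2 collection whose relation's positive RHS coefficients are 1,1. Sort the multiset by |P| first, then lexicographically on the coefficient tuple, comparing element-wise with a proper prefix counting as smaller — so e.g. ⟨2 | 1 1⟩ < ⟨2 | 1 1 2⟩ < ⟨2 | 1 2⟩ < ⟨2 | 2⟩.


|primitive collections| = 16. Relations:

  P={0,8}:  v_{0} + v_{8} = 0  ⇒ sig = ⟨2 | 0⟩
  P={2,5}:  v_{2} + v_{5} = v_{0}  ⇒ sig = ⟨2 | 1⟩
  P={2,9}:  v_{2} + v_{9} = v_{6}  ⇒ sig = ⟨2 | 1⟩
  P={3,9}:  v_{3} + v_{9} = v_{4}  ⇒ sig = ⟨2 | 1⟩
  P={4,9}:  v_{4} + v_{9} = v_{0}  ⇒ sig = ⟨2 | 1⟩
  P={0,9}:  v_{0} + v_{9} = v_{5} + v_{6}  ⇒ sig = ⟨2 | 1 1⟩
  P={3,6}:  v_{3} + v_{6} = v_{2} + v_{4}  ⇒ sig = ⟨2 | 1 1⟩
  P={4,6}:  v_{4} + v_{6} = v_{0} + v_{2}  ⇒ sig = ⟨2 | 1 1⟩
  P={4,8}:  v_{4} + v_{8} = v_{1} + v_{7}  ⇒ sig = ⟨2 | 1 1⟩
  P={0,3}:  v_{0} + v_{3} = 2·v_{4}  ⇒ sig = ⟨2 | 2⟩
  P={3,8}:  v_{3} + v_{8} = 2·v_{1} + 2·v_{7}  ⇒ sig = ⟨2 | 2 2⟩
  P={1,7,9}:  v_{1} + v_{7} + v_{9} = 0  ⇒ sig = ⟨3 | 0⟩
  P={0,1,7}:  v_{0} + v_{1} + v_{7} = v_{4}  ⇒ sig = ⟨3 | 1⟩
  P={1,4,7}:  v_{1} + v_{4} + v_{7} = v_{3}  ⇒ sig = ⟨3 | 1⟩
  P={1,6,7}:  v_{1} + v_{6} + v_{7} = v_{2}  ⇒ sig = ⟨3 | 1⟩
  P={5,6,8}:  v_{5} + v_{6} + v_{8} = v_{9}  ⇒ sig = ⟨3 | 1⟩

Sorted signature multiset PRS(X):
    |P|=2: 11 collections, coeffs (), (1), (1), (1), (1), (1,1), (1,1), (1,1), (1,1), (2), (2,2)
    |P|=3: 5 collections, coeffs (), (1), (1), (1), (1)


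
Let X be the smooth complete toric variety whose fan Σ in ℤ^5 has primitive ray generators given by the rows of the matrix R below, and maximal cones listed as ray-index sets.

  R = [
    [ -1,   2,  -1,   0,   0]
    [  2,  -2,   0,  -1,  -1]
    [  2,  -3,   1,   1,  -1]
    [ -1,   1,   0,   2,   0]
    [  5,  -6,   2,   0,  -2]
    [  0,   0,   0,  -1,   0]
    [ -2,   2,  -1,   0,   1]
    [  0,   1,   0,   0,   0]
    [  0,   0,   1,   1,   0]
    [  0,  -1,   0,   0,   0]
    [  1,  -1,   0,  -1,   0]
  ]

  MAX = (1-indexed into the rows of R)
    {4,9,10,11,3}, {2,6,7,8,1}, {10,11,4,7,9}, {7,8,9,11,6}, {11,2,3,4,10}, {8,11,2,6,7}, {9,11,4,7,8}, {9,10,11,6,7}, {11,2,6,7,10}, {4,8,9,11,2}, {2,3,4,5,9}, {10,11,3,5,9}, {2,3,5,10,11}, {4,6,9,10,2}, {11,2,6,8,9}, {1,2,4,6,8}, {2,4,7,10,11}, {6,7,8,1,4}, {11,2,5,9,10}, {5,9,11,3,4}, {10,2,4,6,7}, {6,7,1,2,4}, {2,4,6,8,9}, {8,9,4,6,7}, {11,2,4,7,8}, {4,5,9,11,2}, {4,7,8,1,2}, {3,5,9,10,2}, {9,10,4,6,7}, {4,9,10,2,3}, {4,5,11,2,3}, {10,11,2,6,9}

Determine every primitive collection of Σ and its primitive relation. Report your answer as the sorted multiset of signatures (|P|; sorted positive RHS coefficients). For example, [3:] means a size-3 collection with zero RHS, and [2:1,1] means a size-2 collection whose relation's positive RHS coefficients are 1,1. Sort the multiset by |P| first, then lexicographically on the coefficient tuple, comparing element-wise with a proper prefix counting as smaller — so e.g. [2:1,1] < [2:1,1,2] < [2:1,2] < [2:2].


18 collections generate NE(X_Σ); each relation:

  • {8,10}:  v_{8} + v_{10} = 0 ; sig = [2:]
  • {1,3}:  v_{1} + v_{3} = v_{2} + v_{4} ; sig = [2:1,1]
  • {5,7}:  v_{5} + v_{7} = v_{3} + v_{11} ; sig = [2:1,1]
  • {1,9}:  v_{1} + v_{9} = v_{4} + v_{6} + v_{8} ; sig = [2:1,1,1]
  • {1,11}:  v_{1} + v_{11} = v_{2} + v_{7} + v_{8} ; sig = [2:1,1,1]
  • {3,6}:  v_{3} + v_{6} = v_{2} + v_{9} + v_{10} ; sig = [2:1,1,1]
  • {3,7}:  v_{3} + v_{7} = v_{4} + v_{10} + v_{11} ; sig = [2:1,1,1]
  • {1,10}:  v_{1} + v_{10} = v_{2} + v_{4} + v_{6} + v_{7} ; sig = [2:1,1,1,1]
  • {3,8}:  v_{3} + v_{8} = v_{2} + v_{4} + v_{9} + v_{11} ; sig = [2:1,1,1,1]
  • {1,5}:  v_{1} + v_{5} = 2·v_{2} + v_{4} + v_{9} + v_{11} ; sig = [2:1,1,1,2]
  • {5,6}:  v_{5} + v_{6} = 2·v_{2} + 2·v_{9} + v_{10} + v_{11} ; sig = [2:1,1,2,2]
  • {5,8}:  v_{5} + v_{8} = 2·v_{2} + v_{4} + 2·v_{9} + 2·v_{11} ; sig = [2:1,2,2,2]
  • {2,7,9}:  v_{2} + v_{7} + v_{9} = 0 ; sig = [3:]
  • {4,6,11}:  v_{4} + v_{6} + v_{11} = 0 ; sig = [3:]
  • {4,5,10}:  v_{4} + v_{5} + v_{10} = 2·v_{3} ; sig = [3:2]
  • {2,3,9,11}:  v_{2} + v_{3} + v_{9} + v_{11} = v_{5} ; sig = [4:1]
  • {2,4,6,7,8}:  v_{2} + v_{4} + v_{6} + v_{7} + v_{8} = v_{1} ; sig = [5:1]
  • {2,4,9,10,11}:  v_{2} + v_{4} + v_{9} + v_{10} + v_{11} = v_{3} ; sig = [5:1]

Signatures (|P|; sorted positive RHS coefficients), sorted:
[[2:], [2:1,1], [2:1,1], [2:1,1,1], [2:1,1,1], [2:1,1,1], [2:1,1,1], [2:1,1,1,1], [2:1,1,1,1], [2:1,1,1,2], [2:1,1,2,2], [2:1,2,2,2], [3:], [3:], [3:2], [4:1], [5:1], [5:1]]


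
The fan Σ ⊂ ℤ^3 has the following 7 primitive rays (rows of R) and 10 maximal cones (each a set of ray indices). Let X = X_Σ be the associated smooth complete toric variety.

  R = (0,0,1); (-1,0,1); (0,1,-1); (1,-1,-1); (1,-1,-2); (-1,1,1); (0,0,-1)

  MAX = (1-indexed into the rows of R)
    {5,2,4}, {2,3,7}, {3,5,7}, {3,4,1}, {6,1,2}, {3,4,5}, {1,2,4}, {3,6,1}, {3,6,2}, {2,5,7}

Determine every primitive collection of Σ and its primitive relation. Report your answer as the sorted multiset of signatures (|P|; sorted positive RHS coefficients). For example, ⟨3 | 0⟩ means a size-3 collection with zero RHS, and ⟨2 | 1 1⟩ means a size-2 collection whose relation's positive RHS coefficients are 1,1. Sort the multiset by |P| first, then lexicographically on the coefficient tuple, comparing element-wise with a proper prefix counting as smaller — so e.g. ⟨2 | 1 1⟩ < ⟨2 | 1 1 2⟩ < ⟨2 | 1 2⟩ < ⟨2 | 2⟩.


9 minimal non-faces of Δ(Σ) (on 7 rays):

  P = {1,7}:  v_{1} + v_{7} = 0  ⇒ sig = ⟨2 | 0⟩
  P = {4,6}:  v_{4} + v_{6} = 0  ⇒ sig = ⟨2 | 0⟩
  P = {1,5}:  v_{1} + v_{5} = v_{4}  ⇒ sig = ⟨2 | 1⟩
  P = {4,7}:  v_{4} + v_{7} = v_{5}  ⇒ sig = ⟨2 | 1⟩
  P = {5,6}:  v_{5} + v_{6} = v_{7}  ⇒ sig = ⟨2 | 1⟩
  P = {6,7}:  v_{6} + v_{7} = v_{2} + v_{3}  ⇒ sig = ⟨2 | 1 1⟩
  P = {1,2,3}:  v_{1} + v_{2} + v_{3} = v_{6}  ⇒ sig = ⟨3 | 1⟩
  P = {2,3,4}:  v_{2} + v_{3} + v_{4} = v_{7}  ⇒ sig = ⟨3 | 1⟩
  P = {2,3,5}:  v_{2} + v_{3} + v_{5} = 2·v_{7}  ⇒ sig = ⟨3 | 2⟩

Signatures (|P|; sorted positive RHS coefficients), sorted:
    |P|=2: 6 collections, coeffs (), (), (1), (1), (1), (1,1)
    |P|=3: 3 collections, coeffs (1), (1), (2)


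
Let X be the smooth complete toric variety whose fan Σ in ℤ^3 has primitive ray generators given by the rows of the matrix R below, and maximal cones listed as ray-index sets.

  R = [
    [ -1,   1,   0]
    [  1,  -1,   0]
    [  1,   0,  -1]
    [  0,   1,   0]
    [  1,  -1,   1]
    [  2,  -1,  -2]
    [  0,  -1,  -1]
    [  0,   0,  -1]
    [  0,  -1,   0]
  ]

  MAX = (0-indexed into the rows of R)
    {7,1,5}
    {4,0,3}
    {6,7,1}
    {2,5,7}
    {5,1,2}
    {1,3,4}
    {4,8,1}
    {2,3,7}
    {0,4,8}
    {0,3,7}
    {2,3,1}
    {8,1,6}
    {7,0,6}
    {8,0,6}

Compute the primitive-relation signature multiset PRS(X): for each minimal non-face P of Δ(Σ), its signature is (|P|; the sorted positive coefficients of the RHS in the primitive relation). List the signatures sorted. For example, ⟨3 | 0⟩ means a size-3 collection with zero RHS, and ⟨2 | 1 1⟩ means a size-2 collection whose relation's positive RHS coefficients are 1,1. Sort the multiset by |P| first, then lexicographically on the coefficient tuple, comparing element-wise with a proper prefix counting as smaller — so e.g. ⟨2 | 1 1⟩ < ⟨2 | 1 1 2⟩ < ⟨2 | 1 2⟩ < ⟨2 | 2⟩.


Δ(Σ) — 9 vertices, 17 min non-faces:

  {0,1}:  v_{0} + v_{1} = 0 — sig = ⟨2 | 0⟩
  {3,8}:  v_{3} + v_{8} = 0 — sig = ⟨2 | 0⟩
  {3,6}:  v_{3} + v_{6} = v_{7} — sig = ⟨2 | 1⟩
  {4,7}:  v_{4} + v_{7} = v_{1} — sig = ⟨2 | 1⟩
  {7,8}:  v_{7} + v_{8} = v_{6} — sig = ⟨2 | 1⟩
  {0,2}:  v_{0} + v_{2} = v_{3} + v_{7} — sig = ⟨2 | 1 1⟩
  {0,5}:  v_{0} + v_{5} = v_{2} + v_{7} — sig = ⟨2 | 1 1⟩
  {2,8}:  v_{2} + v_{8} = v_{1} + v_{7} — sig = ⟨2 | 1 1⟩
  {4,6}:  v_{4} + v_{6} = v_{1} + v_{8} — sig = ⟨2 | 1 1⟩
  {2,4}:  v_{2} + v_{4} = 2·v_{1} + v_{3} — sig = ⟨2 | 1 2⟩
  {2,6}:  v_{2} + v_{6} = v_{1} + 2·v_{7} — sig = ⟨2 | 1 2⟩
  {4,5}:  v_{4} + v_{5} = 2·v_{1} + v_{2} — sig = ⟨2 | 1 2⟩
  {3,5}:  v_{3} + v_{5} = 2·v_{2} — sig = ⟨2 | 2⟩
  {5,8}:  v_{5} + v_{8} = 2·v_{1} + 2·v_{7} — sig = ⟨2 | 2 2⟩
  {5,6}:  v_{5} + v_{6} = 2·v_{1} + 3·v_{7} — sig = ⟨2 | 2 3⟩
  {1,2,7}:  v_{1} + v_{2} + v_{7} = v_{5} — sig = ⟨3 | 1⟩
  {1,3,7}:  v_{1} + v_{3} + v_{7} = v_{2} — sig = ⟨3 | 1⟩

Sorted signature multiset PRS(X):
    |P|=2: 15 collections, coeffs (), (), (1), (1), (1), (1,1), (1,1), (1,1), (1,1), (1,2), (1,2), (1,2), (2), (2,2), (2,3)
    |P|=3: 2 collections, coeffs (1), (1)


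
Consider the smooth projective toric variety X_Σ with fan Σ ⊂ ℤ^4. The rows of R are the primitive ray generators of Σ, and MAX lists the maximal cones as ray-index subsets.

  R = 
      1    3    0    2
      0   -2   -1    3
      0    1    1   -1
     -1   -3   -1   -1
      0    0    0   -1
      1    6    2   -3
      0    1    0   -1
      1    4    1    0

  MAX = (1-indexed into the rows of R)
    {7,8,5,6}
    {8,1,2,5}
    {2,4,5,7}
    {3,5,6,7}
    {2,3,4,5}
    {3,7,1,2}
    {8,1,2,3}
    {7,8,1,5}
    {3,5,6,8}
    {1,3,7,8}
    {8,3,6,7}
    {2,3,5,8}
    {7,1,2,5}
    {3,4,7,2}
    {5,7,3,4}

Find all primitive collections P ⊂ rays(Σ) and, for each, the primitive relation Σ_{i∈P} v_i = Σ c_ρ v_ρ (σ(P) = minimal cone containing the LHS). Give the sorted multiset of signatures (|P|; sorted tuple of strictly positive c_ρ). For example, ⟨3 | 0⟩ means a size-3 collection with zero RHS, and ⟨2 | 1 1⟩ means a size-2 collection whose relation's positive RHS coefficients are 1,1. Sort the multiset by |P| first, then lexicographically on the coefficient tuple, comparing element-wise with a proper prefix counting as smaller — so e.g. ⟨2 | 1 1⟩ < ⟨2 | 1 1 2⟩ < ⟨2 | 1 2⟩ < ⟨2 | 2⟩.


|primitive collections| = 9. Relations:

  P={2,6}:  v_{2} + v_{6} = v_{8}  →  sig = ⟨2 | 1⟩
  P={4,8}:  v_{4} + v_{8} = v_{7}  →  sig = ⟨2 | 1⟩
  P={4,6}:  v_{4} + v_{6} = v_{3} + v_{5} + 2·v_{7}  →  sig = ⟨2 | 1 1 2⟩
  P={1,4}:  v_{1} + v_{4} = v_{2} + 2·v_{7}  →  sig = ⟨2 | 1 2⟩
  P={1,6}:  v_{1} + v_{6} = v_{7} + 2·v_{8}  →  sig = ⟨2 | 1 2⟩
  P={1,3,5}:  v_{1} + v_{3} + v_{5} = v_{8}  →  sig = ⟨3 | 1⟩
  P={2,7,8}:  v_{2} + v_{7} + v_{8} = v_{1}  →  sig = ⟨3 | 1⟩
  P={2,3,5,7}:  v_{2} + v_{3} + v_{5} + v_{7} = 0  →  sig = ⟨4 | 0⟩
  P={3,5,7,8}:  v_{3} + v_{5} + v_{7} + v_{8} = v_{6}  →  sig = ⟨4 | 1⟩

Hence PRS(X_Σ) =
[⟨2 | 1⟩, ⟨2 | 1⟩, ⟨2 | 1 1 2⟩, ⟨2 | 1 2⟩, ⟨2 | 1 2⟩, ⟨3 | 1⟩, ⟨3 | 1⟩, ⟨4 | 0⟩, ⟨4 | 1⟩]


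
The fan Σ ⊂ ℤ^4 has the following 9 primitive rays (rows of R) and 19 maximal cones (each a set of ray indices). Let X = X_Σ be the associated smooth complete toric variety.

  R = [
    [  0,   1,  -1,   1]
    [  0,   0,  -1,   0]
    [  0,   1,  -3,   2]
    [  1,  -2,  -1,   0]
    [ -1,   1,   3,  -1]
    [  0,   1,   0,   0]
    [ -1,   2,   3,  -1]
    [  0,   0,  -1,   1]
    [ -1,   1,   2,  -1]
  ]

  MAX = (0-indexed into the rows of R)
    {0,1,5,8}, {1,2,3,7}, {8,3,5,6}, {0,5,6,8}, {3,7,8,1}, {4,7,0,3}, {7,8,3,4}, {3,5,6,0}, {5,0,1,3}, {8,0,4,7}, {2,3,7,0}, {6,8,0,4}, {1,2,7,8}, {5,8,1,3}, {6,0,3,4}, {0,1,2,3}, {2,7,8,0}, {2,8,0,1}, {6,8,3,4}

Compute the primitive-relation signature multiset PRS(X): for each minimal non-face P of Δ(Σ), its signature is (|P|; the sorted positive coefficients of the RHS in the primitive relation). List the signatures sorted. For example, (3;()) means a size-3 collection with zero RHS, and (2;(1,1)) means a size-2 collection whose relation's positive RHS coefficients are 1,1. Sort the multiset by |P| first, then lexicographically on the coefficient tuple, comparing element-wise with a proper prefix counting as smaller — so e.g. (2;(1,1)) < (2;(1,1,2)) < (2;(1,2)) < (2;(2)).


Primitive collections (11):

  P={1,4}:  v_{1} + v_{4} = v_{8}  ⟹  sig = (2;(1))
  P={4,5}:  v_{4} + v_{5} = v_{6}  ⟹  sig = (2;(1))
  P={5,7}:  v_{5} + v_{7} = v_{0}  ⟹  sig = (2;(1))
  P={1,6}:  v_{1} + v_{6} = v_{5} + v_{8}  ⟹  sig = (2;(1,1))
  P={6,7}:  v_{6} + v_{7} = v_{0} + v_{4}  ⟹  sig = (2;(1,1))
  P={2,4}:  v_{2} + v_{4} = v_{0} + v_{7} + v_{8}  ⟹  sig = (2;(1,1,1))
  P={2,5}:  v_{2} + v_{5} = 2·v_{0} + v_{1}  ⟹  sig = (2;(1,2))
  P={2,6}:  v_{2} + v_{6} = 2·v_{0} + v_{8}  ⟹  sig = (2;(1,2))
  P={0,3,8}:  v_{0} + v_{3} + v_{8} = 0  ⟹  sig = (3;())
  P={0,1,7}:  v_{0} + v_{1} + v_{7} = v_{2}  ⟹  sig = (3;(1))
  P={2,3,8}:  v_{2} + v_{3} + v_{8} = v_{1} + v_{7}  ⟹  sig = (3;(1,1))

Sorted signature multiset PRS(X):
    (2;(1))
    (2;(1))
    (2;(1))
    (2;(1,1))
    (2;(1,1))
    (2;(1,1,1))
    (2;(1,2))
    (2;(1,2))
    (3;())
    (3;(1))
    (3;(1,1))


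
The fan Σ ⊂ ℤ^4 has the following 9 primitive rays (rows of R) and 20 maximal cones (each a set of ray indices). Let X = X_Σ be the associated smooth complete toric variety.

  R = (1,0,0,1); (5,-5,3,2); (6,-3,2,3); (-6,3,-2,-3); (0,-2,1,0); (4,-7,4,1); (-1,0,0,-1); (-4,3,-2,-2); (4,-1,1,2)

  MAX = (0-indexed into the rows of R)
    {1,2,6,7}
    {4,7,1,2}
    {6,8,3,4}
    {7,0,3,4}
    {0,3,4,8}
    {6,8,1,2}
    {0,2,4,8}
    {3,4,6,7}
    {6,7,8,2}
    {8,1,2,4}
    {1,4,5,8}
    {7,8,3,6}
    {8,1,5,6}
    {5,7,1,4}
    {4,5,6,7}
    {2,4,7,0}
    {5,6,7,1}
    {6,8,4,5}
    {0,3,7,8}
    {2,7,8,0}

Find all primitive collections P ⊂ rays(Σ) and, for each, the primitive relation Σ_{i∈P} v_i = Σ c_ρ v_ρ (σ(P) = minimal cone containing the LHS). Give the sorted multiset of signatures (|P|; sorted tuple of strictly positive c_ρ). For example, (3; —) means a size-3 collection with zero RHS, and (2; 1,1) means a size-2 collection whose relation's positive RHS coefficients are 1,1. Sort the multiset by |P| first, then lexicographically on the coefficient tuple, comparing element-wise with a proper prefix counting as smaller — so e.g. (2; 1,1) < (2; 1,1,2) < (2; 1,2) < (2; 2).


The 12 primitive collections of Σ (r=9, n=4):

  {0,6}:  v_{0} + v_{6} = 0  ⟹  sig = (2; —)
  {2,3}:  v_{2} + v_{3} = 0  ⟹  sig = (2; —)
  {0,1}:  v_{0} + v_{1} = v_{2} + v_{4}  ⟹  sig = (2; 1,1)
  {0,5}:  v_{0} + v_{5} = v_{1} + v_{4}  ⟹  sig = (2; 1,1)
  {1,3}:  v_{1} + v_{3} = v_{4} + v_{6}  ⟹  sig = (2; 1,1)
  {2,5}:  v_{2} + v_{5} = 2·v_{1}  ⟹  sig = (2; 2)
  {3,5}:  v_{3} + v_{5} = 2·v_{4} + 2·v_{6}  ⟹  sig = (2; 2,2)
  {4,7,8}:  v_{4} + v_{7} + v_{8} = 0  ⟹  sig = (3; —)
  {1,4,6}:  v_{1} + v_{4} + v_{6} = v_{5}  ⟹  sig = (3; 1)
  {2,4,6}:  v_{2} + v_{4} + v_{6} = v_{1}  ⟹  sig = (3; 1)
  {1,7,8}:  v_{1} + v_{7} + v_{8} = v_{2} + v_{6}  ⟹  sig = (3; 1,1)
  {5,7,8}:  v_{5} + v_{7} + v_{8} = v_{1} + v_{6}  ⟹  sig = (3; 1,1)

Hence PRS(X_Σ) =
    |P|=2: 7 collections, coeffs (), (), (1,1), (1,1), (1,1), (2), (2,2)
    |P|=3: 5 collections, coeffs (), (1), (1), (1,1), (1,1)


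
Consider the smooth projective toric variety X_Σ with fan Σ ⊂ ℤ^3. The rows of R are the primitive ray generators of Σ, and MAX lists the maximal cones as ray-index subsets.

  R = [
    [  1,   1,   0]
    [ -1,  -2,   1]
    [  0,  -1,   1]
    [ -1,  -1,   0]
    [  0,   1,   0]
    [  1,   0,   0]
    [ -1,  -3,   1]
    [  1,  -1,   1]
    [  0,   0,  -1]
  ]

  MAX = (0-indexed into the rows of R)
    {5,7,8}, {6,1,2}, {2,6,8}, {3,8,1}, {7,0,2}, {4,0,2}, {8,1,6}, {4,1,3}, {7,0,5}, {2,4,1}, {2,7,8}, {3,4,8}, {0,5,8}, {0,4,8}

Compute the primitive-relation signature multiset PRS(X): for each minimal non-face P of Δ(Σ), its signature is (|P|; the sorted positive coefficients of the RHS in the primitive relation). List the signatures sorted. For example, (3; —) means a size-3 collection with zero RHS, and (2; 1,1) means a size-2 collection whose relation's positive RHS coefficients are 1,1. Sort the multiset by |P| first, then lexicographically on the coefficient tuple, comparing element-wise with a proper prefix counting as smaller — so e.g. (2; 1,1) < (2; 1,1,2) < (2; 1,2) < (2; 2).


Δ(Σ) — 9 vertices, 20 min non-faces:

  {0,3}:  v_{0} + v_{3} = 0 ; sig = (2; —)
  {0,1}:  v_{0} + v_{1} = v_{2} ; sig = (2; 1)
  {2,3}:  v_{2} + v_{3} = v_{1} ; sig = (2; 1)
  {2,5}:  v_{2} + v_{5} = v_{7} ; sig = (2; 1)
  {4,5}:  v_{4} + v_{5} = v_{0} ; sig = (2; 1)
  {4,6}:  v_{4} + v_{6} = v_{1} ; sig = (2; 1)
  {3,5}:  v_{3} + v_{5} = v_{2} + v_{8} ; sig = (2; 1,1)
  {4,7}:  v_{4} + v_{7} = v_{0} + v_{2} ; sig = (2; 1,1)
  {0,6}:  v_{0} + v_{6} = 2·v_{2} + v_{8} ; sig = (2; 1,2)
  {1,5}:  v_{1} + v_{5} = 2·v_{2} + v_{8} ; sig = (2; 1,2)
  {3,6}:  v_{3} + v_{6} = 2·v_{1} + v_{8} ; sig = (2; 1,2)
  {3,7}:  v_{3} + v_{7} = 2·v_{2} + v_{8} ; sig = (2; 1,2)
  {1,7}:  v_{1} + v_{7} = 3·v_{2} + v_{8} ; sig = (2; 1,3)
  {5,6}:  v_{5} + v_{6} = 3·v_{2} + 2·v_{8} ; sig = (2; 2,3)
  {6,7}:  v_{6} + v_{7} = 4·v_{2} + 2·v_{8} ; sig = (2; 2,4)
  {2,4,8}:  v_{2} + v_{4} + v_{8} = 0 ; sig = (3; —)
  {0,2,8}:  v_{0} + v_{2} + v_{8} = v_{5} ; sig = (3; 1)
  {1,2,8}:  v_{1} + v_{2} + v_{8} = v_{6} ; sig = (3; 1)
  {1,4,8}:  v_{1} + v_{4} + v_{8} = v_{3} ; sig = (3; 1)
  {0,7,8}:  v_{0} + v_{7} + v_{8} = 2·v_{5} ; sig = (3; 2)

Hence PRS(X_Σ) =
    (2; —)
    (2; 1)
    (2; 1)
    (2; 1)
    (2; 1)
    (2; 1)
    (2; 1,1)
    (2; 1,1)
    (2; 1,2)
    (2; 1,2)
    (2; 1,2)
    (2; 1,2)
    (2; 1,3)
    (2; 2,3)
    (2; 2,4)
    (3; —)
    (3; 1)
    (3; 1)
    (3; 1)
    (3; 2)


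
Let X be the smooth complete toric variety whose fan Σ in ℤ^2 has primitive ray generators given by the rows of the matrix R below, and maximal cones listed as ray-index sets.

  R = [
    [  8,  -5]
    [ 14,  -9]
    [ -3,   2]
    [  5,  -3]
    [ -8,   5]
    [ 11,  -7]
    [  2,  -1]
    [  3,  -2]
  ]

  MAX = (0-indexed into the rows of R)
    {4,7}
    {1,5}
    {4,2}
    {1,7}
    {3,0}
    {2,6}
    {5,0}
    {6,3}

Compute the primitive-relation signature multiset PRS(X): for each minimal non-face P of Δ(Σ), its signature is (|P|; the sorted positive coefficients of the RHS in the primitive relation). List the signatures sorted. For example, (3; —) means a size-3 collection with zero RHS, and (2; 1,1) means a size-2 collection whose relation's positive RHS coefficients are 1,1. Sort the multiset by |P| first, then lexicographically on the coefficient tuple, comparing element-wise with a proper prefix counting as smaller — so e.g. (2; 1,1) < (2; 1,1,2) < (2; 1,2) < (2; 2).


Δ(Σ) — 8 vertices, 20 min non-faces:

  P={0,4}:  v_{0} + v_{4} = 0  →  sig = (2; —)
  P={2,7}:  v_{2} + v_{7} = 0  →  sig = (2; —)
  P={0,2}:  v_{0} + v_{2} = v_{3}  →  sig = (2; 1)
  P={0,7}:  v_{0} + v_{7} = v_{5}  →  sig = (2; 1)
  P={1,2}:  v_{1} + v_{2} = v_{5}  →  sig = (2; 1)
  P={2,3}:  v_{2} + v_{3} = v_{6}  →  sig = (2; 1)
  P={2,5}:  v_{2} + v_{5} = v_{0}  →  sig = (2; 1)
  P={3,4}:  v_{3} + v_{4} = v_{2}  →  sig = (2; 1)
  P={3,7}:  v_{3} + v_{7} = v_{0}  →  sig = (2; 1)
  P={4,5}:  v_{4} + v_{5} = v_{7}  →  sig = (2; 1)
  P={5,7}:  v_{5} + v_{7} = v_{1}  →  sig = (2; 1)
  P={6,7}:  v_{6} + v_{7} = v_{3}  →  sig = (2; 1)
  P={1,3}:  v_{1} + v_{3} = v_{0} + v_{5}  →  sig = (2; 1,1)
  P={5,6}:  v_{5} + v_{6} = v_{0} + v_{3}  →  sig = (2; 1,1)
  P={0,1}:  v_{0} + v_{1} = 2·v_{5}  →  sig = (2; 2)
  P={0,6}:  v_{0} + v_{6} = 2·v_{3}  →  sig = (2; 2)
  P={1,4}:  v_{1} + v_{4} = 2·v_{7}  →  sig = (2; 2)
  P={1,6}:  v_{1} + v_{6} = 2·v_{0}  →  sig = (2; 2)
  P={3,5}:  v_{3} + v_{5} = 2·v_{0}  →  sig = (2; 2)
  P={4,6}:  v_{4} + v_{6} = 2·v_{2}  →  sig = (2; 2)

Hence PRS(X_Σ) =
    |P|=2: 20 collections, coeffs (), (), (1), (1), (1), (1), (1), (1), (1), (1), (1), (1), (1,1), (1,1), (2), (2), (2), (2), (2), (2)


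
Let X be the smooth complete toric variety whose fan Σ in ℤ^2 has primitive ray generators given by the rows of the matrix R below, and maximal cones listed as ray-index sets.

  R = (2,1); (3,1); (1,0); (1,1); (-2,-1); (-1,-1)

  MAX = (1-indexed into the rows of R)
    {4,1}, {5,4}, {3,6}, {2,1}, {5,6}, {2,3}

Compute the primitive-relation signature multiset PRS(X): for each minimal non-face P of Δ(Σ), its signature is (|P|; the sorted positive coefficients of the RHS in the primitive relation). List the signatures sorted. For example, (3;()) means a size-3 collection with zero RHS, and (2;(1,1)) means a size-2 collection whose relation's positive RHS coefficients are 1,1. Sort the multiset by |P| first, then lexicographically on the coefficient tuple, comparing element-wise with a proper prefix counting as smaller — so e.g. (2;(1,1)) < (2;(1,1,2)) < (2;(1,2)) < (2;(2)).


9 collections generate NE(X_Σ); each relation:

  P = {1,5}:  v_{1} + v_{5} = 0  ⟹  sig = (2;())
  P = {4,6}:  v_{4} + v_{6} = 0  ⟹  sig = (2;())
  P = {1,3}:  v_{1} + v_{3} = v_{2}  ⟹  sig = (2;(1))
  P = {1,6}:  v_{1} + v_{6} = v_{3}  ⟹  sig = (2;(1))
  P = {2,5}:  v_{2} + v_{5} = v_{3}  ⟹  sig = (2;(1))
  P = {3,4}:  v_{3} + v_{4} = v_{1}  ⟹  sig = (2;(1))
  P = {3,5}:  v_{3} + v_{5} = v_{6}  ⟹  sig = (2;(1))
  P = {2,4}:  v_{2} + v_{4} = 2·v_{1}  ⟹  sig = (2;(2))
  P = {2,6}:  v_{2} + v_{6} = 2·v_{3}  ⟹  sig = (2;(2))

Signatures (|P|; sorted positive RHS coefficients), sorted:
    (2;())
    (2;())
    (2;(1))
    (2;(1))
    (2;(1))
    (2;(1))
    (2;(1))
    (2;(2))
    (2;(2))


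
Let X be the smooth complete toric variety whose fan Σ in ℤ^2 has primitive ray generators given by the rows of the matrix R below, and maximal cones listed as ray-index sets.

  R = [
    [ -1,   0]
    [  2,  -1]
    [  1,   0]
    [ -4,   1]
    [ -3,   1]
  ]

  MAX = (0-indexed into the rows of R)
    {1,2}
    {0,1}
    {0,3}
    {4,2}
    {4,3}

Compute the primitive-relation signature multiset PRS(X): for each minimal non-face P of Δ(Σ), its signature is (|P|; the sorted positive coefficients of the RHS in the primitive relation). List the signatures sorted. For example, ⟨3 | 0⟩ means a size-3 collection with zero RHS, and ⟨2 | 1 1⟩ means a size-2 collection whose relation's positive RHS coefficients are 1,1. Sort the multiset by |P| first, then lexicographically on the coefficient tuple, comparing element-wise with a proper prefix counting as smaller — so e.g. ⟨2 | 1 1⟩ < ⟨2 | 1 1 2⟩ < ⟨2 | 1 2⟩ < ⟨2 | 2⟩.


Primitive collections (5):

  P = {0,2}:  v_{0} + v_{2} = 0 ; sig = ⟨2 | 0⟩
  P = {0,4}:  v_{0} + v_{4} = v_{3} ; sig = ⟨2 | 1⟩
  P = {1,4}:  v_{1} + v_{4} = v_{0} ; sig = ⟨2 | 1⟩
  P = {2,3}:  v_{2} + v_{3} = v_{4} ; sig = ⟨2 | 1⟩
  P = {1,3}:  v_{1} + v_{3} = 2·v_{0} ; sig = ⟨2 | 2⟩

Hence PRS(X_Σ) =
{ ⟨2 | 0⟩,  ⟨2 | 1⟩ ×3,  ⟨2 | 2⟩ }


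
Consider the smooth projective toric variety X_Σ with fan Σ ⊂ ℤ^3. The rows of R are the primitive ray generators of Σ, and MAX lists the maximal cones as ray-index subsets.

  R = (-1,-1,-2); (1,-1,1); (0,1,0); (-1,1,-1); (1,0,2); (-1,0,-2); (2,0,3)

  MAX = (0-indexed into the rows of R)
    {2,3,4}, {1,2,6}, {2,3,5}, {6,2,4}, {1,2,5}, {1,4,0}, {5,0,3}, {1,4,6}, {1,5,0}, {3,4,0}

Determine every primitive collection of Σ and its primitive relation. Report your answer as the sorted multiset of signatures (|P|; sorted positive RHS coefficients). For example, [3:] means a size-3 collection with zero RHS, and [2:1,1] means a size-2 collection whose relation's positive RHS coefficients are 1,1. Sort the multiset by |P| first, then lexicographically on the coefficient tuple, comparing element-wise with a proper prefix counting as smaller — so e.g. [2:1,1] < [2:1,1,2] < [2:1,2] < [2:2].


The 7 primitive collections of Σ (r=7, n=3):

  • {1,3}:  v_{1} + v_{3} = 0  so sig = [2:]
  • {4,5}:  v_{4} + v_{5} = 0  so sig = [2:]
  • {0,2}:  v_{0} + v_{2} = v_{5}  so sig = [2:1]
  • {0,6}:  v_{0} + v_{6} = v_{1}  so sig = [2:1]
  • {3,6}:  v_{3} + v_{6} = v_{2} + v_{4}  so sig = [2:1,1]
  • {5,6}:  v_{5} + v_{6} = v_{1} + v_{2}  so sig = [2:1,1]
  • {1,2,4}:  v_{1} + v_{2} + v_{4} = v_{6}  so sig = [3:1]

Signatures (|P|; sorted positive RHS coefficients), sorted:
    [2:]
    [2:]
    [2:1]
    [2:1]
    [2:1,1]
    [2:1,1]
    [3:1]


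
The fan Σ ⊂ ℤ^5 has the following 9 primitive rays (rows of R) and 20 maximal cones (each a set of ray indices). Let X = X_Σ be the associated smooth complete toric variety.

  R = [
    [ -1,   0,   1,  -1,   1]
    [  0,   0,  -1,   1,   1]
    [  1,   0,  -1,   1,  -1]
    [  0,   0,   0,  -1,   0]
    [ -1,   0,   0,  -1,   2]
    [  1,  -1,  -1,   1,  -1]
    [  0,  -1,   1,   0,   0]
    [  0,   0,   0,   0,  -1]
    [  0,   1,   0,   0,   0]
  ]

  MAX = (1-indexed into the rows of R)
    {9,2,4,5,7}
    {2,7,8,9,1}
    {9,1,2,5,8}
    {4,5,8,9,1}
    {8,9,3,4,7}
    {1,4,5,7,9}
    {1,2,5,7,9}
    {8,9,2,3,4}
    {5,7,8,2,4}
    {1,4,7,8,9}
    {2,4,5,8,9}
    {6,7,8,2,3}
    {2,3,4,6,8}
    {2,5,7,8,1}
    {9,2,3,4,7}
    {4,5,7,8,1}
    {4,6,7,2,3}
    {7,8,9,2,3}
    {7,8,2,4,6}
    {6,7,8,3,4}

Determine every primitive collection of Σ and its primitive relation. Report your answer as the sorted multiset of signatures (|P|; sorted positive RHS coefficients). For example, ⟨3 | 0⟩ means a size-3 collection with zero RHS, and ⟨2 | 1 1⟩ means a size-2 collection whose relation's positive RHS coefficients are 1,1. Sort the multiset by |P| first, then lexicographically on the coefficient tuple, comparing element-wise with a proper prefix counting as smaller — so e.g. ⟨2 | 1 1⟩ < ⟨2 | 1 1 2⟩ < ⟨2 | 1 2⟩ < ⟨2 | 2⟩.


Σ has 9 primitive collections:

  {1,3}:  v_{1} + v_{3} = 0  so sig = ⟨2 | 0⟩
  {6,9}:  v_{6} + v_{9} = v_{3}  so sig = ⟨2 | 1⟩
  {3,5}:  v_{3} + v_{5} = v_{2} + v_{4}  so sig = ⟨2 | 1 1⟩
  {1,6}:  v_{1} + v_{6} = v_{2} + v_{4} + v_{7} + v_{8}  so sig = ⟨2 | 1 1 1 1⟩
  {5,6}:  v_{5} + v_{6} = 2·v_{2} + 2·v_{4} + v_{7} + v_{8}  so sig = ⟨2 | 1 1 2 2⟩
  {1,2,4}:  v_{1} + v_{2} + v_{4} = v_{5}  so sig = ⟨3 | 1⟩
  {5,7,8,9}:  v_{5} + v_{7} + v_{8} + v_{9} = v_{1}  so sig = ⟨4 | 1⟩
  {2,4,7,8,9}:  v_{2} + v_{4} + v_{7} + v_{8} + v_{9} = 0  so sig = ⟨5 | 0⟩
  {2,3,4,7,8}:  v_{2} + v_{3} + v_{4} + v_{7} + v_{8} = v_{6}  so sig = ⟨5 | 1⟩

Hence PRS(X_Σ) =
    ⟨2 | 0⟩
    ⟨2 | 1⟩
    ⟨2 | 1 1⟩
    ⟨2 | 1 1 1 1⟩
    ⟨2 | 1 1 2 2⟩
    ⟨3 | 1⟩
    ⟨4 | 1⟩
    ⟨5 | 0⟩
    ⟨5 | 1⟩


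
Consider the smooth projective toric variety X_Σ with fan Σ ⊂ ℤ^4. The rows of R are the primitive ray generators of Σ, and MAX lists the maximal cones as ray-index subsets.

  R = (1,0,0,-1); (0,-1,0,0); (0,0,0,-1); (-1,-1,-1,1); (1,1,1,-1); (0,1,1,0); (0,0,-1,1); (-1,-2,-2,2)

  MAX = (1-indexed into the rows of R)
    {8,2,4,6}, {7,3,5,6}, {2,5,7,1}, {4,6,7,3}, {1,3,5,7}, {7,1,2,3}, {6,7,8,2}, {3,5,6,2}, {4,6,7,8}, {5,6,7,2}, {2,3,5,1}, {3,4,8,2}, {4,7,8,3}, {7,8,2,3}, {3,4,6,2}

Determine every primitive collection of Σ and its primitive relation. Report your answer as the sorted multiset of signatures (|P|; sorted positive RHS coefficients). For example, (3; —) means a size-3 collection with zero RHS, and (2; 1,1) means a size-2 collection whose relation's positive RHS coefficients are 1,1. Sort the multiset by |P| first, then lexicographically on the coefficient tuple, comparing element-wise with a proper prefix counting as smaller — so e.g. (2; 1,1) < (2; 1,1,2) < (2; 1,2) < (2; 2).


Minimal non-faces — 9 found among 8 rays, 15 max cones:

  P = {4,5}:  v_{4} + v_{5} = 0 ; sig = (2; —)
  P = {1,6}:  v_{1} + v_{6} = v_{5} ; sig = (2; 1)
  P = {5,8}:  v_{5} + v_{8} = v_{2} + v_{7} ; sig = (2; 1,1)
  P = {1,4}:  v_{1} + v_{4} = v_{2} + v_{3} + v_{7} ; sig = (2; 1,1,1)
  P = {1,8}:  v_{1} + v_{8} = 2·v_{2} + v_{3} + 2·v_{7} ; sig = (2; 1,2,2)
  P = {2,4,7}:  v_{2} + v_{4} + v_{7} = v_{8} ; sig = (3; 1)
  P = {3,6,8}:  v_{3} + v_{6} + v_{8} = v_{4} ; sig = (3; 1)
  P = {2,3,6,7}:  v_{2} + v_{3} + v_{6} + v_{7} = 0 ; sig = (4; —)
  P = {2,3,5,7}:  v_{2} + v_{3} + v_{5} + v_{7} = v_{1} ; sig = (4; 1)

Signatures (|P|; sorted positive RHS coefficients), sorted:
    (2; —)
    (2; 1)
    (2; 1,1)
    (2; 1,1,1)
    (2; 1,2,2)
    (3; 1)
    (3; 1)
    (4; —)
    (4; 1)


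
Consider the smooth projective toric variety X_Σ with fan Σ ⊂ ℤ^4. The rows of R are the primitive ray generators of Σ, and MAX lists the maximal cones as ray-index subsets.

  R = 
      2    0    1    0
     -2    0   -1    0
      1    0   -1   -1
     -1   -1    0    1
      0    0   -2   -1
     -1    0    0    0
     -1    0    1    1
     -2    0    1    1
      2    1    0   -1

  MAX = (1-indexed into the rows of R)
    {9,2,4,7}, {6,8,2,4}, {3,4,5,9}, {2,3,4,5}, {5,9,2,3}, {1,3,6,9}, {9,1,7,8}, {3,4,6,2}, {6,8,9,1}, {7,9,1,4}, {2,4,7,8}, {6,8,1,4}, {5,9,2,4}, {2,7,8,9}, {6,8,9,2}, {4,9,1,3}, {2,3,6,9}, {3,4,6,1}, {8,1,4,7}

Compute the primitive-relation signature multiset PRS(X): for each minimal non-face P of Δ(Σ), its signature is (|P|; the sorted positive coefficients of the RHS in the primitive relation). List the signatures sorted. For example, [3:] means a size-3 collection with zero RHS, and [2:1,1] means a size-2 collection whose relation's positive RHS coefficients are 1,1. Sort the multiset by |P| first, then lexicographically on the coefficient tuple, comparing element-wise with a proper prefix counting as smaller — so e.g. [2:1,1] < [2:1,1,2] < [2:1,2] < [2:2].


|primitive collections| = 11. Relations:

  {1,2}:  v_{1} + v_{2} = 0  ⇒ sig = [2:]
  {3,7}:  v_{3} + v_{7} = 0  ⇒ sig = [2:]
  {3,8}:  v_{3} + v_{8} = v_{6}  ⇒ sig = [2:1]
  {5,8}:  v_{5} + v_{8} = v_{2}  ⇒ sig = [2:1]
  {6,7}:  v_{6} + v_{7} = v_{8}  ⇒ sig = [2:1]
  {5,6}:  v_{5} + v_{6} = v_{2} + v_{3}  ⇒ sig = [2:1,1]
  {1,5}:  v_{1} + v_{5} = v_{3} + v_{4} + v_{9}  ⇒ sig = [2:1,1,1]
  {5,7}:  v_{5} + v_{7} = v_{2} + v_{4} + v_{9}  ⇒ sig = [2:1,1,1]
  {4,6,9}:  v_{4} + v_{6} + v_{9} = 0  ⇒ sig = [3:]
  {4,8,9}:  v_{4} + v_{8} + v_{9} = v_{7}  ⇒ sig = [3:1]
  {2,3,4,9}:  v_{2} + v_{3} + v_{4} + v_{9} = v_{5}  ⇒ sig = [4:1]

Sorted signature multiset PRS(X):
    |P|=2: 8 collections, coeffs (), (), (1), (1), (1), (1,1), (1,1,1), (1,1,1)
    |P|=3: 2 collections, coeffs (), (1)
    |P|=4: 1 collection, coeffs (1)


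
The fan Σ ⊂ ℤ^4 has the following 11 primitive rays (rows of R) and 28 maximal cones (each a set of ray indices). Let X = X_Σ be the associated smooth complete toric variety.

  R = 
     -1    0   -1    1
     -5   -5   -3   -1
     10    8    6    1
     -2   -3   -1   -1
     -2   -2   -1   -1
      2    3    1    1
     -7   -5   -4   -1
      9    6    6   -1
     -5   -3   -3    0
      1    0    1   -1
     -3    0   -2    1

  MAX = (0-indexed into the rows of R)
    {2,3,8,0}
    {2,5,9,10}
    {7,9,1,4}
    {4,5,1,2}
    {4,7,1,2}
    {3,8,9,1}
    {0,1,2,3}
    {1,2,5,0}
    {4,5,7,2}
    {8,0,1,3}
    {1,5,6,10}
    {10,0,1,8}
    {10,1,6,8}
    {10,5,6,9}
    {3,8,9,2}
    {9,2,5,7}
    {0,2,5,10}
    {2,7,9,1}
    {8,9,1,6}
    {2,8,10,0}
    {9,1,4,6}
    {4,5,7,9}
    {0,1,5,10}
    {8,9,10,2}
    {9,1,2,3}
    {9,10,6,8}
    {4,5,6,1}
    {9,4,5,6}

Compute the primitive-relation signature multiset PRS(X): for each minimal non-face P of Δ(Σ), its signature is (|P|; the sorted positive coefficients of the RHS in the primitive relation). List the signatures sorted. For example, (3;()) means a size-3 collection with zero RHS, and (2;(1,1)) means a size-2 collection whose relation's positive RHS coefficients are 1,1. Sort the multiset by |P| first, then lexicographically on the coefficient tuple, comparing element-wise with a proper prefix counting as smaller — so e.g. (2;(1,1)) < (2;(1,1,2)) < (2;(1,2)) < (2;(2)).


Primitive collections (22):

  P={0,9}:  v_{0} + v_{9} = 0  so sig = (2;())
  P={3,5}:  v_{3} + v_{5} = 0  so sig = (2;())
  P={3,10}:  v_{3} + v_{10} = v_{8}  so sig = (2;(1))
  P={4,8}:  v_{4} + v_{8} = v_{6}  so sig = (2;(1))
  P={5,8}:  v_{5} + v_{8} = v_{10}  so sig = (2;(1))
  P={0,4}:  v_{0} + v_{4} = v_{1} + v_{5}  so sig = (2;(1,1))
  P={0,6}:  v_{0} + v_{6} = v_{1} + v_{10}  so sig = (2;(1,1))
  P={0,7}:  v_{0} + v_{7} = v_{2} + v_{4}  so sig = (2;(1,1))
  P={2,6}:  v_{2} + v_{6} = v_{5} + v_{9}  so sig = (2;(1,1))
  P={3,4}:  v_{3} + v_{4} = v_{1} + v_{9}  so sig = (2;(1,1))
  P={4,10}:  v_{4} + v_{10} = v_{5} + v_{6}  so sig = (2;(1,1))
  P={3,6}:  v_{3} + v_{6} = v_{1} + v_{8} + v_{9}  so sig = (2;(1,1,1))
  P={3,7}:  v_{3} + v_{7} = v_{1} + v_{2} + 2·v_{9}  so sig = (2;(1,1,2))
  P={6,7}:  v_{6} + v_{7} = v_{4} + v_{5} + 2·v_{9}  so sig = (2;(1,1,2))
  P={7,8}:  v_{7} + v_{8} = v_{5} + 2·v_{9}  so sig = (2;(1,2))
  P={7,10}:  v_{7} + v_{10} = 2·v_{5} + 2·v_{9}  so sig = (2;(2,2))
  P={1,2,8}:  v_{1} + v_{2} + v_{8} = 0  so sig = (3;())
  P={1,2,10}:  v_{1} + v_{2} + v_{10} = v_{5}  so sig = (3;(1))
  P={1,5,9}:  v_{1} + v_{5} + v_{9} = v_{4}  so sig = (3;(1))
  P={1,9,10}:  v_{1} + v_{9} + v_{10} = v_{6}  so sig = (3;(1))
  P={2,4,9}:  v_{2} + v_{4} + v_{9} = v_{7}  so sig = (3;(1))
  P={1,5,7}:  v_{1} + v_{5} + v_{7} = v_{2} + 2·v_{4}  so sig = (3;(1,2))

Signatures (|P|; sorted positive RHS coefficients), sorted:
    (2;())
    (2;())
    (2;(1))
    (2;(1))
    (2;(1))
    (2;(1,1))
    (2;(1,1))
    (2;(1,1))
    (2;(1,1))
    (2;(1,1))
    (2;(1,1))
    (2;(1,1,1))
    (2;(1,1,2))
    (2;(1,1,2))
    (2;(1,2))
    (2;(2,2))
    (3;())
    (3;(1))
    (3;(1))
    (3;(1))
    (3;(1))
    (3;(1,2))
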